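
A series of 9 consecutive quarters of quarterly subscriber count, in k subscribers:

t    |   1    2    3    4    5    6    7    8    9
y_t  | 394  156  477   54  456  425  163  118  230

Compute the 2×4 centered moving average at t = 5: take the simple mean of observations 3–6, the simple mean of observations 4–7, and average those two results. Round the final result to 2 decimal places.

313.75

Sum over 3–6: 477 + 54 + 456 + 425 = 1412
Sum over 4–7: 54 + 456 + 425 + 163 = 1098
CMA at t=5 = (1412 + 1098) / (2·4) = 2510 / 8 = 313.75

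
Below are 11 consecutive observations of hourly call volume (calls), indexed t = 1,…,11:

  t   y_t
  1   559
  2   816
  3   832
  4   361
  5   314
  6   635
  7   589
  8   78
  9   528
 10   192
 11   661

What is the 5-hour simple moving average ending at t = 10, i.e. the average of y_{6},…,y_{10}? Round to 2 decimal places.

Sum of periods 6–10: 635 + 589 + 78 + 528 + 192 = 2022
Divide by 5: 2022 / 5 = 404.40

404.40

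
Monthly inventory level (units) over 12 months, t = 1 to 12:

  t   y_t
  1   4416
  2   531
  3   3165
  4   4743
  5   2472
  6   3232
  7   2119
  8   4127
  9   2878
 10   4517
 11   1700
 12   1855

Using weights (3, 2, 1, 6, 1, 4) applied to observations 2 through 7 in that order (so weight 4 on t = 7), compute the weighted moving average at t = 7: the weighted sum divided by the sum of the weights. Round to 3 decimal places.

Weighted sum: 3·531 + 2·3165 + 1·4743 + 6·2472 + 1·3232 + 4·2119 = 1593 + 6330 + 4743 + 14832 + 3232 + 8476 = 39206
Weight total: 3 + 2 + 1 + 6 + 1 + 4 = 17
WMA = 39206 / 17 = 2306.235

2306.235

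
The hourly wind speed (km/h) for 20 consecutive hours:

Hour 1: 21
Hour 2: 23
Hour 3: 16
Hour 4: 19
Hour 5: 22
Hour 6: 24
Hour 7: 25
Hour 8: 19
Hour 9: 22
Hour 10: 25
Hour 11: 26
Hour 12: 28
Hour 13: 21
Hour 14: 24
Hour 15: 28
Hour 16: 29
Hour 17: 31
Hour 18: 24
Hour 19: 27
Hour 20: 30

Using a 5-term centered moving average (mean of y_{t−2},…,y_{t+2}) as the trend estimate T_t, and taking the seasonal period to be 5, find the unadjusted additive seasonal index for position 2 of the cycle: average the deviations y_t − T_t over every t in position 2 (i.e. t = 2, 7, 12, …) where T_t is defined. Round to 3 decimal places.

3.000

Season position 2 occurs at t = 7, 12, 17 (where T_t is defined).
t=7: T_7 = 22.40000; y_7 − T_7 = 25 − 22.40000 = 2.60000
t=12: T_12 = 24.80000; y_12 − T_12 = 28 − 24.80000 = 3.20000
t=17: T_17 = 27.80000; y_17 − T_17 = 31 − 27.80000 = 3.20000
Mean deviation: (2.60000 + 3.20000 + 3.20000) / 3 = 3.000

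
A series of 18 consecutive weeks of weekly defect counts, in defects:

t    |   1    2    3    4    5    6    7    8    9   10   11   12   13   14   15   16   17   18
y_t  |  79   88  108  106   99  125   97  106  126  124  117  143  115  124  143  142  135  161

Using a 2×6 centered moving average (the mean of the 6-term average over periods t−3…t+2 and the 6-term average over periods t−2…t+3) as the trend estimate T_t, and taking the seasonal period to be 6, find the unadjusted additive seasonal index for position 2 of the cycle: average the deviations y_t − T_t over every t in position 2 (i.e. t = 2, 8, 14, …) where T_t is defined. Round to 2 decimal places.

-8.25

Season position 2 occurs at t = 8, 14 (where T_t is defined).
t=8: T_8 = 114.3333; y_8 − T_8 = 106 − 114.3333 = -8.3333
t=14: T_14 = 132.1667; y_14 − T_14 = 124 − 132.1667 = -8.1667
Mean deviation: (-8.3333 + -8.1667) / 2 = -8.25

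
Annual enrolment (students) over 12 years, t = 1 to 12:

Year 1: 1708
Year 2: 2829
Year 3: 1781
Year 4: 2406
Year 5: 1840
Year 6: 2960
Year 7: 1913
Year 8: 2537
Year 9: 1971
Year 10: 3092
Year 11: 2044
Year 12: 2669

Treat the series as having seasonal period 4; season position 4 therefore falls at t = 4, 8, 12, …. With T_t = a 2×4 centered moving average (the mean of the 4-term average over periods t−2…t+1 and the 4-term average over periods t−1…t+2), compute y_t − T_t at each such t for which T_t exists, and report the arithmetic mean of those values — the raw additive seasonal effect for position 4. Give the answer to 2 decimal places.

175.44

Season position 4 occurs at t = 4, 8 (where T_t is defined).
t=4: T_4 = 2230.3750; y_4 − T_4 = 2406 − 2230.3750 = 175.6250
t=8: T_8 = 2361.7500; y_8 − T_8 = 2537 − 2361.7500 = 175.2500
Mean deviation: (175.6250 + 175.2500) / 2 = 175.44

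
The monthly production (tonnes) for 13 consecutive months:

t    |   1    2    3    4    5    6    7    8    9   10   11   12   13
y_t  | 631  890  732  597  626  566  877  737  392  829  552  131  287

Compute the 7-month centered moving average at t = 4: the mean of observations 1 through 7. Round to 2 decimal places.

702.71

Sum of periods 1–7: 631 + 890 + 732 + 597 + 626 + 566 + 877 = 4919
Divide by 7: 4919 / 7 = 702.71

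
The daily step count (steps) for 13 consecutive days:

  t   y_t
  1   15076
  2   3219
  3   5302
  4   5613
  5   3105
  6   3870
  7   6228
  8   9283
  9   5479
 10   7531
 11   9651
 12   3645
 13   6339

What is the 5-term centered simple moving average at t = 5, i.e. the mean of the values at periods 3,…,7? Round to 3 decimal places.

4823.600

Sum of periods 3–7: 5302 + 5613 + 3105 + 3870 + 6228 = 24118
Divide by 5: 24118 / 5 = 4823.600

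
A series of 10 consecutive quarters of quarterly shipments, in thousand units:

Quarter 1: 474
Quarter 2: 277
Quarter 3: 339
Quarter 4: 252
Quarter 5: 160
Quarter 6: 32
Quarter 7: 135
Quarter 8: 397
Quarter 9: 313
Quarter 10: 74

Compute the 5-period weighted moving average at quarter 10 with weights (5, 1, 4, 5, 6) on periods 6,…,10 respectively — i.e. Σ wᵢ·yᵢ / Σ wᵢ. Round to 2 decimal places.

185.33

Weighted sum: 5·32 + 1·135 + 4·397 + 5·313 + 6·74 = 160 + 135 + 1588 + 1565 + 444 = 3892
Weight total: 5 + 1 + 4 + 5 + 6 = 21
WMA = 3892 / 21 = 185.33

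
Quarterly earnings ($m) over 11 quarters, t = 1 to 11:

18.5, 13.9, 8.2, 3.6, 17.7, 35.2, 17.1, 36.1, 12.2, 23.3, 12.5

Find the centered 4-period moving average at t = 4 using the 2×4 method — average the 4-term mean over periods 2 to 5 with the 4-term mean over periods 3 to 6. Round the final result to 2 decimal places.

13.51

Sum over 2–5: 13.9 + 8.2 + 3.6 + 17.7 = 43.4
Sum over 3–6: 8.2 + 3.6 + 17.7 + 35.2 = 64.7
CMA at t=4 = (43.4 + 64.7) / (2·4) = 108.1 / 8 = 13.51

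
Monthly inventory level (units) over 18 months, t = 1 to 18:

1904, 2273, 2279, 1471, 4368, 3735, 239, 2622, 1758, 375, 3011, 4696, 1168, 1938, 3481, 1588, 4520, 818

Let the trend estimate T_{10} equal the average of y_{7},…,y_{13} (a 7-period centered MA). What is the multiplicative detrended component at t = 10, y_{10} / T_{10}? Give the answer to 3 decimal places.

0.189

Trend T_10 = (239 + 2622 + 1758 + 375 + 3011 + 4696 + 1168) / 7 = 13869/7 = 1981.28571
Ratio to trend: 375 / 1981.28571 = 0.189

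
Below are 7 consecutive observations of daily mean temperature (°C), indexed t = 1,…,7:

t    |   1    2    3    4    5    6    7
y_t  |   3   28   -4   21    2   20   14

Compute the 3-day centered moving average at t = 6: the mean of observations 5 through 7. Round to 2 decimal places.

12.00

Sum of periods 5–7: 2 + 20 + 14 = 36
Divide by 3: 36 / 3 = 12.00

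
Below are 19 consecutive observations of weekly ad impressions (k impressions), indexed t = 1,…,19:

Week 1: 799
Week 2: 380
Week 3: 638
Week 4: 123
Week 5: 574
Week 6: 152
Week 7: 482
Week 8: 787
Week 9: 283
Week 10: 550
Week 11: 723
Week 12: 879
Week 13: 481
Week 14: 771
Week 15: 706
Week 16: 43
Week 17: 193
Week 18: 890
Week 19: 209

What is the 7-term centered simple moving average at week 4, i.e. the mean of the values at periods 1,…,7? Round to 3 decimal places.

Sum of periods 1–7: 799 + 380 + 638 + 123 + 574 + 152 + 482 = 3148
Divide by 7: 3148 / 7 = 449.714

449.714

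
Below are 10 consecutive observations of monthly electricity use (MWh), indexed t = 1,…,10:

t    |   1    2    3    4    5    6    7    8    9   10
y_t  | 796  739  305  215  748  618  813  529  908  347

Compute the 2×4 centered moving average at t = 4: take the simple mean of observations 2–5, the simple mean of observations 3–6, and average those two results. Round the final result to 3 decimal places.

486.625

Sum over 2–5: 739 + 305 + 215 + 748 = 2007
Sum over 3–6: 305 + 215 + 748 + 618 = 1886
CMA at t=4 = (2007 + 1886) / (2·4) = 3893 / 8 = 486.625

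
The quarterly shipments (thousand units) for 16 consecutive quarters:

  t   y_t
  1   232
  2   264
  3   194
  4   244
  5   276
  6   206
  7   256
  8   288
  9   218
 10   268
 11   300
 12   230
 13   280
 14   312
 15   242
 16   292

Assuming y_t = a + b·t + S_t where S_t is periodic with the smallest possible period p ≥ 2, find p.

3

First differences y_{t+1} − y_t: 32, -70, 50, 32, -70, 50, 32, -70, …
The difference pattern repeats every 3 terms and not for any smaller step, so p = 3.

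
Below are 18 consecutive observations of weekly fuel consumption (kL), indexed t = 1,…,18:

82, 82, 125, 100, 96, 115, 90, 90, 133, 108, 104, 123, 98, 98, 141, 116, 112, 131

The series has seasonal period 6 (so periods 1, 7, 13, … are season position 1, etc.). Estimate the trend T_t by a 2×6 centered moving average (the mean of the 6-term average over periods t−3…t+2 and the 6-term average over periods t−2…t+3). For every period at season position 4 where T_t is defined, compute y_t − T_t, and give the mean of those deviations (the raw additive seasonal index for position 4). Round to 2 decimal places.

-0.67

Season position 4 occurs at t = 4, 10 (where T_t is defined).
t=4: T_4 = 100.6667; y_4 − T_4 = 100 − 100.6667 = -0.6667
t=10: T_10 = 108.6667; y_10 − T_10 = 108 − 108.6667 = -0.6667
Mean deviation: (-0.6667 + -0.6667) / 2 = -0.67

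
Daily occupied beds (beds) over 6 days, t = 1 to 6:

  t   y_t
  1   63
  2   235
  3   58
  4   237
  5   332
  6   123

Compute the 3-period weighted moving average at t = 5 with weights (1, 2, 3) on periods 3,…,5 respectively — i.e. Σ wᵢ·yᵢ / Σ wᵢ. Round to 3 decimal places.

254.667

Weighted sum: 1·58 + 2·237 + 3·332 = 58 + 474 + 996 = 1528
Weight total: 1 + 2 + 3 = 6
WMA = 1528 / 6 = 254.667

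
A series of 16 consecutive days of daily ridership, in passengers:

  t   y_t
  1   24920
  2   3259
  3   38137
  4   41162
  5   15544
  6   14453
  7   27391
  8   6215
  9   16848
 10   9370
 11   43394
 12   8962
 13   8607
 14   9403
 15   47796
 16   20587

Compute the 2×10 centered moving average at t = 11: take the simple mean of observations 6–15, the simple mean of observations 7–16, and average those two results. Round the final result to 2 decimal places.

Sum over 6–15: 14453 + 27391 + 6215 + 16848 + 9370 + 43394 + 8962 + 8607 + 9403 + 47796 = 192439
Sum over 7–16: 27391 + 6215 + 16848 + 9370 + 43394 + 8962 + 8607 + 9403 + 47796 + 20587 = 198573
CMA at t=11 = (192439 + 198573) / (2·10) = 391012 / 20 = 19550.60

19550.60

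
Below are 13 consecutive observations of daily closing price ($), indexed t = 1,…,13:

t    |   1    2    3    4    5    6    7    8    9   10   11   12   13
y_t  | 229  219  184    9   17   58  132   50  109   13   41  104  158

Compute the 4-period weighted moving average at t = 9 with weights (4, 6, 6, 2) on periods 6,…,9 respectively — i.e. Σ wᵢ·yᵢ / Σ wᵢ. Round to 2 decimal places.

85.67

Weighted sum: 4·58 + 6·132 + 6·50 + 2·109 = 232 + 792 + 300 + 218 = 1542
Weight total: 4 + 6 + 6 + 2 = 18
WMA = 1542 / 18 = 85.67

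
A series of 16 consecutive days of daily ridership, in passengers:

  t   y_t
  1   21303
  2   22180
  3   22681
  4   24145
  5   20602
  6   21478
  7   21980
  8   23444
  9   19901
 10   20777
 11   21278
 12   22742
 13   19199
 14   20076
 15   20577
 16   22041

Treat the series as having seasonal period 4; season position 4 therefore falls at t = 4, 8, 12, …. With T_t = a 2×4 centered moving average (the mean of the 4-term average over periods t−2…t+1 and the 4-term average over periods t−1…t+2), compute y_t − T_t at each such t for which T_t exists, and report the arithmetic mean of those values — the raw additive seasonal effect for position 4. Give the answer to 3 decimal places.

1830.750

Season position 4 occurs at t = 4, 8, 12 (where T_t is defined).
t=4: T_4 = 22314.25000; y_4 − T_4 = 24145 − 22314.25000 = 1830.75000
t=8: T_8 = 21613.12500; y_8 − T_8 = 23444 − 21613.12500 = 1830.87500
t=12: T_12 = 20911.37500; y_12 − T_12 = 22742 − 20911.37500 = 1830.62500
Mean deviation: (1830.75000 + 1830.87500 + 1830.62500) / 3 = 1830.750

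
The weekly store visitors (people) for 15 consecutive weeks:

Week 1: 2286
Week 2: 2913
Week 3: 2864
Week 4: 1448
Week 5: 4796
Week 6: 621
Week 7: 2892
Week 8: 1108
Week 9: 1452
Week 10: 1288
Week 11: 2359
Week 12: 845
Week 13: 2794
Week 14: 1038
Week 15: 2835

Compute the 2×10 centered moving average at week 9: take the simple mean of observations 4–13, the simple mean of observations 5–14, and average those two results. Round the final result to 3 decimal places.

Sum over 4–13: 1448 + 4796 + 621 + 2892 + 1108 + 1452 + 1288 + 2359 + 845 + 2794 = 19603
Sum over 5–14: 4796 + 621 + 2892 + 1108 + 1452 + 1288 + 2359 + 845 + 2794 + 1038 = 19193
CMA at t=9 = (19603 + 19193) / (2·10) = 38796 / 20 = 1939.800

1939.800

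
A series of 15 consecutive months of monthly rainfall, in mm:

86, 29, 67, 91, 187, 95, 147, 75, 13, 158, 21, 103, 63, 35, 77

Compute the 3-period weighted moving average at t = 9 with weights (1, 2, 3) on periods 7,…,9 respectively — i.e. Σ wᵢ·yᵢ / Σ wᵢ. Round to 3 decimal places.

Weighted sum: 1·147 + 2·75 + 3·13 = 147 + 150 + 39 = 336
Weight total: 1 + 2 + 3 = 6
WMA = 336 / 6 = 56.000

56.000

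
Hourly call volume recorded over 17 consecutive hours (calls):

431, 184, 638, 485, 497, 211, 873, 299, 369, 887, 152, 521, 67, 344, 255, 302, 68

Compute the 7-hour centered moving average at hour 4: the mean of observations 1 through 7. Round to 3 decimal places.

474.143

Sum of periods 1–7: 431 + 184 + 638 + 485 + 497 + 211 + 873 = 3319
Divide by 7: 3319 / 7 = 474.143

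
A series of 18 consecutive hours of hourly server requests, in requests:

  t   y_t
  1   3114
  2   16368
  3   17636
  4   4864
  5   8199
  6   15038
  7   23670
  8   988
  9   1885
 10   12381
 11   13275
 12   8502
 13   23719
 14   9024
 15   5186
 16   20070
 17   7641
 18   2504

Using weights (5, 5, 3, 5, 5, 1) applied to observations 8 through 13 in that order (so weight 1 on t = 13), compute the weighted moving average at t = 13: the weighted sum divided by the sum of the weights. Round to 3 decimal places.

7671.333

Weighted sum: 5·988 + 5·1885 + 3·12381 + 5·13275 + 5·8502 + 1·23719 = 4940 + 9425 + 37143 + 66375 + 42510 + 23719 = 184112
Weight total: 5 + 5 + 3 + 5 + 5 + 1 = 24
WMA = 184112 / 24 = 7671.333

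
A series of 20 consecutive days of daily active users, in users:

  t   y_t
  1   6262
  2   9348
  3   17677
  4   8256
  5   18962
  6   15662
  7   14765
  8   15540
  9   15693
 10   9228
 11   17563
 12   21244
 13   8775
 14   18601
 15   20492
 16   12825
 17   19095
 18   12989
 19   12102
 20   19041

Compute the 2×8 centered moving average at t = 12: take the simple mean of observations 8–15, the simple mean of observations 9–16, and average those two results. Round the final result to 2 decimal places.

Sum over 8–15: 15540 + 15693 + 9228 + 17563 + 21244 + 8775 + 18601 + 20492 = 127136
Sum over 9–16: 15693 + 9228 + 17563 + 21244 + 8775 + 18601 + 20492 + 12825 = 124421
CMA at t=12 = (127136 + 124421) / (2·8) = 251557 / 16 = 15722.31

15722.31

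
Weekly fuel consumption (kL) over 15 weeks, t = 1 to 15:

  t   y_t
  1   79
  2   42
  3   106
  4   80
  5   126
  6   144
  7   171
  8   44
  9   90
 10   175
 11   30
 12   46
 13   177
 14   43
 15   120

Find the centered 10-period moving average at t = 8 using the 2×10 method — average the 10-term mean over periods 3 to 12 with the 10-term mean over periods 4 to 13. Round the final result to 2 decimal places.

Sum over 3–12: 106 + 80 + 126 + 144 + 171 + 44 + 90 + 175 + 30 + 46 = 1012
Sum over 4–13: 80 + 126 + 144 + 171 + 44 + 90 + 175 + 30 + 46 + 177 = 1083
CMA at t=8 = (1012 + 1083) / (2·10) = 2095 / 20 = 104.75

104.75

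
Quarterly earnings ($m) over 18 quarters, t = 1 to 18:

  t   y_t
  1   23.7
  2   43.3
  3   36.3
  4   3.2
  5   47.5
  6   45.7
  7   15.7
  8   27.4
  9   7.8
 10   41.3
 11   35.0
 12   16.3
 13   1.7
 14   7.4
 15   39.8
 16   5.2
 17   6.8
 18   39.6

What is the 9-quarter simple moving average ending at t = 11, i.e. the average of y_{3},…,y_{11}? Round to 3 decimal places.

28.878

Sum of periods 3–11: 36.3 + 3.2 + 47.5 + 45.7 + 15.7 + 27.4 + 7.8 + 41.3 + 35.0 = 259.9
Divide by 9: 259.9 / 9 = 28.878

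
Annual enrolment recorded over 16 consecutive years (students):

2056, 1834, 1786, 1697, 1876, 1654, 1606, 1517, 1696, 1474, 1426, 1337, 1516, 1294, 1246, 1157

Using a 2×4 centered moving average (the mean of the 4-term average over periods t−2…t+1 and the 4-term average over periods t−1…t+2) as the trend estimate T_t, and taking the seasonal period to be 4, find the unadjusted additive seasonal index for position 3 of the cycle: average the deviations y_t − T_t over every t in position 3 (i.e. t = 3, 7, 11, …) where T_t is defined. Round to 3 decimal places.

-34.750

Season position 3 occurs at t = 3, 7, 11 (where T_t is defined).
t=3: T_3 = 1820.75000; y_3 − T_3 = 1786 − 1820.75000 = -34.75000
t=7: T_7 = 1640.75000; y_7 − T_7 = 1606 − 1640.75000 = -34.75000
t=11: T_11 = 1460.75000; y_11 − T_11 = 1426 − 1460.75000 = -34.75000
Mean deviation: (-34.75000 + -34.75000 + -34.75000) / 3 = -34.750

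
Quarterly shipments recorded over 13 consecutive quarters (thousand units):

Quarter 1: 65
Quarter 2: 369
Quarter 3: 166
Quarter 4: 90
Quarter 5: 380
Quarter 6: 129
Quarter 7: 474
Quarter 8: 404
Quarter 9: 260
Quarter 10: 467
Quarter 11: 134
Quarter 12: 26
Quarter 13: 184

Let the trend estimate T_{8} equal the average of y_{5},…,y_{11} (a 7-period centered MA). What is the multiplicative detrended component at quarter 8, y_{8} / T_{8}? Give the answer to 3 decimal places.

Trend T_8 = (380 + 129 + 474 + 404 + 260 + 467 + 134) / 7 = 2248/7 = 321.14286
Ratio to trend: 404 / 321.14286 = 1.258

1.258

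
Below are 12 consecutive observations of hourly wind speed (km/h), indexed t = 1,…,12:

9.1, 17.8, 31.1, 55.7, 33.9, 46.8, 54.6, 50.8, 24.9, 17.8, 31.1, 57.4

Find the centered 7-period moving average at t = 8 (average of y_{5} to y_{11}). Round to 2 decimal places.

Sum of periods 5–11: 33.9 + 46.8 + 54.6 + 50.8 + 24.9 + 17.8 + 31.1 = 259.9
Divide by 7: 259.9 / 7 = 37.13

37.13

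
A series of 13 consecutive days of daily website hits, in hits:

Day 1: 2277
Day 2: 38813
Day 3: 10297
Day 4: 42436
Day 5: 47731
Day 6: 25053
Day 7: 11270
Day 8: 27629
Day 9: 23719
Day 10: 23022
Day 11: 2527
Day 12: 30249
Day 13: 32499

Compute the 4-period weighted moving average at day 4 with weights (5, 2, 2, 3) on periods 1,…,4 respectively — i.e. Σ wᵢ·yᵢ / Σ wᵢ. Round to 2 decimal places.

Weighted sum: 5·2277 + 2·38813 + 2·10297 + 3·42436 = 11385 + 77626 + 20594 + 127308 = 236913
Weight total: 5 + 2 + 2 + 3 = 12
WMA = 236913 / 12 = 19742.75

19742.75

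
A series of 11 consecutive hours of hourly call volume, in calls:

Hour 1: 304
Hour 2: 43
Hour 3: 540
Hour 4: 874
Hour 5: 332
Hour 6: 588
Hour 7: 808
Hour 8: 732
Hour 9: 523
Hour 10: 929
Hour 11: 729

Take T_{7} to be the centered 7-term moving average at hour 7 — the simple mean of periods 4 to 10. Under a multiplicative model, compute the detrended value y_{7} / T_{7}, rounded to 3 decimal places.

1.182

Trend T_7 = (874 + 332 + 588 + 808 + 732 + 523 + 929) / 7 = 4786/7 = 683.71429
Ratio to trend: 808 / 683.71429 = 1.182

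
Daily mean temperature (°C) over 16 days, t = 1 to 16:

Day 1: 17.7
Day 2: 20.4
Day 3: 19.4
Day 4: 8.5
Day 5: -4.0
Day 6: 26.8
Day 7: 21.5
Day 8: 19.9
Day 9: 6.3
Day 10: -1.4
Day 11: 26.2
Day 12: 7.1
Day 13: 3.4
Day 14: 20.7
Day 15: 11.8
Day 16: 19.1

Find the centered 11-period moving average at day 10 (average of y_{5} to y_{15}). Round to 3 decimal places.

Sum of periods 5–15: (-4.0) + 26.8 + 21.5 + 19.9 + 6.3 + (-1.4) + 26.2 + 7.1 + 3.4 + 20.7 + 11.8 = 138.3
Divide by 11: 138.3 / 11 = 12.573

12.573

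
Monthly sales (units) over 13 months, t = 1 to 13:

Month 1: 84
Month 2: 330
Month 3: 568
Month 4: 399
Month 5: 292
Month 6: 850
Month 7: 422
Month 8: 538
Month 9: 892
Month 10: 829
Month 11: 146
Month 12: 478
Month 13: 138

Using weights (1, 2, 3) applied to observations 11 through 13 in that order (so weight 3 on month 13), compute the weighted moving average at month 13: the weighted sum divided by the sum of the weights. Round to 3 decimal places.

Weighted sum: 1·146 + 2·478 + 3·138 = 146 + 956 + 414 = 1516
Weight total: 1 + 2 + 3 = 6
WMA = 1516 / 6 = 252.667

252.667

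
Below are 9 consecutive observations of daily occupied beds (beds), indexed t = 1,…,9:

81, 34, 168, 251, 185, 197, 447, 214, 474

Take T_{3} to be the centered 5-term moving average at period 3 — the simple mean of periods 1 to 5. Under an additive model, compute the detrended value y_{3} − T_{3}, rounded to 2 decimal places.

Trend T_3 = (81 + 34 + 168 + 251 + 185) / 5 = 719/5 = 143.8000
Detrended value: 168 − 143.8000 = 24.20

24.20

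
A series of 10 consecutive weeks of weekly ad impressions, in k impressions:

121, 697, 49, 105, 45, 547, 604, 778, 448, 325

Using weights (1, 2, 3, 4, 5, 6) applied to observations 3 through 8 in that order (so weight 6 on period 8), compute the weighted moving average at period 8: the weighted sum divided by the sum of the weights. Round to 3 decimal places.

489.048

Weighted sum: 1·49 + 2·105 + 3·45 + 4·547 + 5·604 + 6·778 = 49 + 210 + 135 + 2188 + 3020 + 4668 = 10270
Weight total: 1 + 2 + 3 + 4 + 5 + 6 = 21
WMA = 10270 / 21 = 489.048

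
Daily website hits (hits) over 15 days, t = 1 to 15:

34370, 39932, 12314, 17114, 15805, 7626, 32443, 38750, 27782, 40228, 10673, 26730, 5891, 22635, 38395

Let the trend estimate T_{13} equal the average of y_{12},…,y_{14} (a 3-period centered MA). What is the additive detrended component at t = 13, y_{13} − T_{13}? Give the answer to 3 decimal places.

Trend T_13 = (26730 + 5891 + 22635) / 3 = 55256/3 = 18418.66667
Detrended value: 5891 − 18418.66667 = -12527.667

-12527.667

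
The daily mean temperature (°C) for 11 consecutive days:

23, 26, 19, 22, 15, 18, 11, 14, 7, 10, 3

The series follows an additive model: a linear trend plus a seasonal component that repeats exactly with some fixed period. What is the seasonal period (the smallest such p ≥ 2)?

First differences y_{t+1} − y_t: 3, -7, 3, -7, 3, -7, …
The difference pattern repeats every 2 terms and not for any smaller step, so p = 2.

2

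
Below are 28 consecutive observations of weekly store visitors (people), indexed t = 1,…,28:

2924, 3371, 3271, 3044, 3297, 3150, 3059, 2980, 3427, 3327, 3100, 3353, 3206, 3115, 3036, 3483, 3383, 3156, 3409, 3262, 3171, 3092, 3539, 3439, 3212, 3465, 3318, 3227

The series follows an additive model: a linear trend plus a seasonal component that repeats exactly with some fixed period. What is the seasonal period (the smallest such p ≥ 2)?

7

First differences y_{t+1} − y_t: 447, -100, -227, 253, -147, -91, -79, 447, -100, -227, 253, -147, -91, -79, 447, -100, …
The difference pattern repeats every 7 terms and not for any smaller step, so p = 7.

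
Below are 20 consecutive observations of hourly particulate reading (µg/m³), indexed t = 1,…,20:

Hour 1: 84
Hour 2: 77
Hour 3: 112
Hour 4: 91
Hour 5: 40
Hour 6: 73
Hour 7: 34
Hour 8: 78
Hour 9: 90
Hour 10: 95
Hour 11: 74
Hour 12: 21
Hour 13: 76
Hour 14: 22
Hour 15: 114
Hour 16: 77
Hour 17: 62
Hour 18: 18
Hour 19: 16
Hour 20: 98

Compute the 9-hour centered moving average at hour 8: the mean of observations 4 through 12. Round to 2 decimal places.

Sum of periods 4–12: 91 + 40 + 73 + 34 + 78 + 90 + 95 + 74 + 21 = 596
Divide by 9: 596 / 9 = 66.22

66.22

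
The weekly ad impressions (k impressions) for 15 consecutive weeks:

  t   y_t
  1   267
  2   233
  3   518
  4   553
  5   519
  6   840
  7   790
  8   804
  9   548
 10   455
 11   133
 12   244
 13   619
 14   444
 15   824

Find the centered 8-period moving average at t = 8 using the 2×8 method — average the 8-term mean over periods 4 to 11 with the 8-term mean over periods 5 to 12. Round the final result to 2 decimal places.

560.94

Sum over 4–11: 553 + 519 + 840 + 790 + 804 + 548 + 455 + 133 = 4642
Sum over 5–12: 519 + 840 + 790 + 804 + 548 + 455 + 133 + 244 = 4333
CMA at t=8 = (4642 + 4333) / (2·8) = 8975 / 16 = 560.94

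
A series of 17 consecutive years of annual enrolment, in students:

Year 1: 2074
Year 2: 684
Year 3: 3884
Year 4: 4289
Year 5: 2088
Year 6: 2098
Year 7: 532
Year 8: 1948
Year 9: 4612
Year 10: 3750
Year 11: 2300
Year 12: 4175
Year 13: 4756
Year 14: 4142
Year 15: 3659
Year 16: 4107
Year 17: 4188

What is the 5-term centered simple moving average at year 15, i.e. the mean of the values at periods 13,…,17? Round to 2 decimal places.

Sum of periods 13–17: 4756 + 4142 + 3659 + 4107 + 4188 = 20852
Divide by 5: 20852 / 5 = 4170.40

4170.40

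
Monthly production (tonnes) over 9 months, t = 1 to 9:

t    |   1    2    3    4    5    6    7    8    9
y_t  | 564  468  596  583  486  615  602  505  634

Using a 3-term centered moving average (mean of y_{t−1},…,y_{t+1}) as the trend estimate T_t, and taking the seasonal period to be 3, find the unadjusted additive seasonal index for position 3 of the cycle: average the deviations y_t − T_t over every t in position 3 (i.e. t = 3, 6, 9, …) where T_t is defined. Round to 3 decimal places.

Season position 3 occurs at t = 3, 6 (where T_t is defined).
t=3: T_3 = 549.00000; y_3 − T_3 = 596 − 549.00000 = 47.00000
t=6: T_6 = 567.66667; y_6 − T_6 = 615 − 567.66667 = 47.33333
Mean deviation: (47.00000 + 47.33333) / 2 = 47.167

47.167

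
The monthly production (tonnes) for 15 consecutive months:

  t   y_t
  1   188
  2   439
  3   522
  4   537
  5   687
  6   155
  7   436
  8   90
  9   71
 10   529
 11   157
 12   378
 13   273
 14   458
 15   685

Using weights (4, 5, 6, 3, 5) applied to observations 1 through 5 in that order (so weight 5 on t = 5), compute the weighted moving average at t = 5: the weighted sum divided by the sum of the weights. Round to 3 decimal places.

Weighted sum: 4·188 + 5·439 + 6·522 + 3·537 + 5·687 = 752 + 2195 + 3132 + 1611 + 3435 = 11125
Weight total: 4 + 5 + 6 + 3 + 5 = 23
WMA = 11125 / 23 = 483.696

483.696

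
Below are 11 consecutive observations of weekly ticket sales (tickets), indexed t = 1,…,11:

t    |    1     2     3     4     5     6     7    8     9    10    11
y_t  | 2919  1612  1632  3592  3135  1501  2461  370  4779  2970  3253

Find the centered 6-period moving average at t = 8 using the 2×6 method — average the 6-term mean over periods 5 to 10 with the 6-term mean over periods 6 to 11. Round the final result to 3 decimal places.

Sum over 5–10: 3135 + 1501 + 2461 + 370 + 4779 + 2970 = 15216
Sum over 6–11: 1501 + 2461 + 370 + 4779 + 2970 + 3253 = 15334
CMA at t=8 = (15216 + 15334) / (2·6) = 30550 / 12 = 2545.833

2545.833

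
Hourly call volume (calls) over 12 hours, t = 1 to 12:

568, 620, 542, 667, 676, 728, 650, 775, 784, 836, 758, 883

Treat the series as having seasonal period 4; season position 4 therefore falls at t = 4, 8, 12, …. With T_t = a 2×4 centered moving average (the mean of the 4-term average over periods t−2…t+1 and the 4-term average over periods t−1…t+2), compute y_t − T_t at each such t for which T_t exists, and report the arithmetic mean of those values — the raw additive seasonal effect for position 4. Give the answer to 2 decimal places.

27.25

Season position 4 occurs at t = 4, 8 (where T_t is defined).
t=4: T_4 = 639.7500; y_4 − T_4 = 667 − 639.7500 = 27.2500
t=8: T_8 = 747.7500; y_8 − T_8 = 775 − 747.7500 = 27.2500
Mean deviation: (27.2500 + 27.2500) / 2 = 27.25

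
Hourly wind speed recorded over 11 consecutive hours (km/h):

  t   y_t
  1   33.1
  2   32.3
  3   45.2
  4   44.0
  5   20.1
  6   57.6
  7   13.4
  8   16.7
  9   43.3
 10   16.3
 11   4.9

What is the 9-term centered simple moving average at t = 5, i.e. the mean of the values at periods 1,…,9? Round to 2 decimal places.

33.97

Sum of periods 1–9: 33.1 + 32.3 + 45.2 + 44.0 + 20.1 + 57.6 + 13.4 + 16.7 + 43.3 = 305.7
Divide by 9: 305.7 / 9 = 33.97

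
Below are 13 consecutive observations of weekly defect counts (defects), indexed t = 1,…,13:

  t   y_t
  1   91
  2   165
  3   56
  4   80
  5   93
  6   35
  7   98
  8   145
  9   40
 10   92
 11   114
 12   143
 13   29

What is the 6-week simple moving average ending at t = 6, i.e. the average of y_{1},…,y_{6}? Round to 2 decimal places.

86.67

Sum of periods 1–6: 91 + 165 + 56 + 80 + 93 + 35 = 520
Divide by 6: 520 / 6 = 86.67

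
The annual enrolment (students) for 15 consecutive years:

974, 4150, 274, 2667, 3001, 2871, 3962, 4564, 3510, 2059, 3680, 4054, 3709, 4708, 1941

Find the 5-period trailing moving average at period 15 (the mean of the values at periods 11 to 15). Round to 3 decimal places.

Sum of periods 11–15: 3680 + 4054 + 3709 + 4708 + 1941 = 18092
Divide by 5: 18092 / 5 = 3618.400

3618.400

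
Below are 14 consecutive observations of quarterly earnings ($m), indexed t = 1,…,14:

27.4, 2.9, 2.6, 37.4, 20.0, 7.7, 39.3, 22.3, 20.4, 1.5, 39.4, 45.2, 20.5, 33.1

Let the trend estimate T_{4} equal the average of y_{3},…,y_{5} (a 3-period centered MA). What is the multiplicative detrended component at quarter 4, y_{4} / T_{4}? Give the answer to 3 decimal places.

1.870

Trend T_4 = (2.6 + 37.4 + 20.0) / 3 = 60.0/3 = 20.00000
Ratio to trend: 37.4 / 20.00000 = 1.870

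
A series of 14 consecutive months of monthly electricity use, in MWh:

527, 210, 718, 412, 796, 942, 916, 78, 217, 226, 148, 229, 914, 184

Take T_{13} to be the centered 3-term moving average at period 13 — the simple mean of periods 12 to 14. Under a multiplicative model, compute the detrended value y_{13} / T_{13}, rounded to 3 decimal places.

Trend T_13 = (229 + 914 + 184) / 3 = 1327/3 = 442.33333
Ratio to trend: 914 / 442.33333 = 2.066

2.066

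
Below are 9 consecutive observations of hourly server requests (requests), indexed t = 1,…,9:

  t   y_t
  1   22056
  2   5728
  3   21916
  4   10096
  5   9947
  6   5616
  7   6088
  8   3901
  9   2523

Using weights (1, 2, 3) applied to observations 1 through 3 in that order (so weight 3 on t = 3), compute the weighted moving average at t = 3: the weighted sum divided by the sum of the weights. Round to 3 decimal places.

16543.333

Weighted sum: 1·22056 + 2·5728 + 3·21916 = 22056 + 11456 + 65748 = 99260
Weight total: 1 + 2 + 3 = 6
WMA = 99260 / 6 = 16543.333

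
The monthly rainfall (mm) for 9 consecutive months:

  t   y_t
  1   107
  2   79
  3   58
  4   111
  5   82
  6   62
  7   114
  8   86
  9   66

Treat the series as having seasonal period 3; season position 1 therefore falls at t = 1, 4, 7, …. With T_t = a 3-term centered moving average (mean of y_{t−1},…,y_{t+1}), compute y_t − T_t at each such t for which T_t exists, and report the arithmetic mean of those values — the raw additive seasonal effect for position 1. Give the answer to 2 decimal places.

27.00

Season position 1 occurs at t = 4, 7 (where T_t is defined).
t=4: T_4 = 83.6667; y_4 − T_4 = 111 − 83.6667 = 27.3333
t=7: T_7 = 87.3333; y_7 − T_7 = 114 − 87.3333 = 26.6667
Mean deviation: (27.3333 + 26.6667) / 2 = 27.00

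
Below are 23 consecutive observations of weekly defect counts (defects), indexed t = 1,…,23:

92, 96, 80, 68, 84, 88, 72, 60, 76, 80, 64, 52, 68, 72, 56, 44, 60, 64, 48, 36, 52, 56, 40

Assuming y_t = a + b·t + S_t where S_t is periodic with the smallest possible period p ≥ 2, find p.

First differences y_{t+1} − y_t: 4, -16, -12, 16, 4, -16, -12, 16, 4, -16, …
The difference pattern repeats every 4 terms and not for any smaller step, so p = 4.

4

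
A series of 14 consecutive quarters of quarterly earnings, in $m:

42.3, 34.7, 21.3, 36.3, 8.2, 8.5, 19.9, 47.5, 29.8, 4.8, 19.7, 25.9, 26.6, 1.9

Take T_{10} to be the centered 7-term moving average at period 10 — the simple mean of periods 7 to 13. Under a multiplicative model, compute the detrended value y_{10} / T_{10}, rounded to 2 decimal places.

Trend T_10 = (19.9 + 47.5 + 29.8 + 4.8 + 19.7 + 25.9 + 26.6) / 7 = 174.2/7 = 24.8857
Ratio to trend: 4.8 / 24.8857 = 0.19

0.19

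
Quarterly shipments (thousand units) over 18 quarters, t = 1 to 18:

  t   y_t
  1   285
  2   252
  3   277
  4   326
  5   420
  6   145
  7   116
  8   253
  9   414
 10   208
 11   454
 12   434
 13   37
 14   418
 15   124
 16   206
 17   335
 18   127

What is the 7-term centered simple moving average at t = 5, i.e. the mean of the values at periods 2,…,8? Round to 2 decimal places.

Sum of periods 2–8: 252 + 277 + 326 + 420 + 145 + 116 + 253 = 1789
Divide by 7: 1789 / 7 = 255.57

255.57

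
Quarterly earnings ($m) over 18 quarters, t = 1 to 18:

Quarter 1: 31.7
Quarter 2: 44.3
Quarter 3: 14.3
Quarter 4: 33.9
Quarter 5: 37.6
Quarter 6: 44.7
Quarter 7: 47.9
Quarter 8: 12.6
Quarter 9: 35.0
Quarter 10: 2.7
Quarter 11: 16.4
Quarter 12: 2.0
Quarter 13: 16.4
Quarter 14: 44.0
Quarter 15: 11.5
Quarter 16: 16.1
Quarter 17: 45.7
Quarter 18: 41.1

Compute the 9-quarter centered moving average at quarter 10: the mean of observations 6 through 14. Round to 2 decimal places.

24.63

Sum of periods 6–14: 44.7 + 47.9 + 12.6 + 35.0 + 2.7 + 16.4 + 2.0 + 16.4 + 44.0 = 221.7
Divide by 9: 221.7 / 9 = 24.63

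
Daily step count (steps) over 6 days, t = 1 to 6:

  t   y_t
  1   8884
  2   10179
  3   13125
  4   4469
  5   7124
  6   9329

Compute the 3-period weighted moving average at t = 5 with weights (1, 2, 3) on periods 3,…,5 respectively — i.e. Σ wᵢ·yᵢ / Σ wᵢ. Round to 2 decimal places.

Weighted sum: 1·13125 + 2·4469 + 3·7124 = 13125 + 8938 + 21372 = 43435
Weight total: 1 + 2 + 3 = 6
WMA = 43435 / 6 = 7239.17

7239.17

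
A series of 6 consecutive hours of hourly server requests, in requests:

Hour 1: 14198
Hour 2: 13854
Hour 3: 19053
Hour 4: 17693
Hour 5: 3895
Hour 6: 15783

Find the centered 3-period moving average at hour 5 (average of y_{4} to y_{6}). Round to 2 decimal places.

12457.00

Sum of periods 4–6: 17693 + 3895 + 15783 = 37371
Divide by 3: 37371 / 3 = 12457.00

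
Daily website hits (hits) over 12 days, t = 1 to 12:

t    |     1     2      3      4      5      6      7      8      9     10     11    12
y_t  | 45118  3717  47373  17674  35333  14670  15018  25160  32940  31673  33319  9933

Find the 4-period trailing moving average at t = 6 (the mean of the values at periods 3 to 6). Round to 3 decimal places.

28762.500

Sum of periods 3–6: 47373 + 17674 + 35333 + 14670 = 115050
Divide by 4: 115050 / 4 = 28762.500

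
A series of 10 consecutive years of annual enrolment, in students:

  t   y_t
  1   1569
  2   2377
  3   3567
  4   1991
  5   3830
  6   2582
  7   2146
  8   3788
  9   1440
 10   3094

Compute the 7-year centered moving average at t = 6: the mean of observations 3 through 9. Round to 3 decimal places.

2763.429

Sum of periods 3–9: 3567 + 1991 + 3830 + 2582 + 2146 + 3788 + 1440 = 19344
Divide by 7: 19344 / 7 = 2763.429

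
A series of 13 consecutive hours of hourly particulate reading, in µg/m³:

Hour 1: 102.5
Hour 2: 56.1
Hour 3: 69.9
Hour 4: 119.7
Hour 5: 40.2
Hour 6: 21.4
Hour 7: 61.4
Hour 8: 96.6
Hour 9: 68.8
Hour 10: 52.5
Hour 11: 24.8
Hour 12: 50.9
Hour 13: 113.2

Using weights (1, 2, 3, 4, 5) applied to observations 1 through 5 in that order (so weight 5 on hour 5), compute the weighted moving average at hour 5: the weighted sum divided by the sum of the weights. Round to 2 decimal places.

73.61

Weighted sum: 1·102.5 + 2·56.1 + 3·69.9 + 4·119.7 + 5·40.2 = 102.5 + 112.2 + 209.7 + 478.8 + 201.0 = 1104.2
Weight total: 1 + 2 + 3 + 4 + 5 = 15
WMA = 1104.2 / 15 = 73.61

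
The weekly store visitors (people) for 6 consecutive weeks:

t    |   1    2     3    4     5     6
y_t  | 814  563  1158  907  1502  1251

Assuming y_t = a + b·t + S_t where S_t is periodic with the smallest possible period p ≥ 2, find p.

2

First differences y_{t+1} − y_t: -251, 595, -251, 595, -251, …
The difference pattern repeats every 2 terms and not for any smaller step, so p = 2.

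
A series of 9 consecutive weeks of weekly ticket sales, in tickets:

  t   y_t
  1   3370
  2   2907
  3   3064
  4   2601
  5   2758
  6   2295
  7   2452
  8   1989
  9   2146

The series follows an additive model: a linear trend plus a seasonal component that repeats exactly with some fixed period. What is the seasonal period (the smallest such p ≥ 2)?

First differences y_{t+1} − y_t: -463, 157, -463, 157, -463, 157, …
The difference pattern repeats every 2 terms and not for any smaller step, so p = 2.

2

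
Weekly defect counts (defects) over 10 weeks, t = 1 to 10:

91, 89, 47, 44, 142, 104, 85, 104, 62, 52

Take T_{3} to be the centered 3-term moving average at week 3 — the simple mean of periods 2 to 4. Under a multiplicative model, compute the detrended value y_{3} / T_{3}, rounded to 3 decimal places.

0.783

Trend T_3 = (89 + 47 + 44) / 3 = 180/3 = 60.00000
Ratio to trend: 47 / 60.00000 = 0.783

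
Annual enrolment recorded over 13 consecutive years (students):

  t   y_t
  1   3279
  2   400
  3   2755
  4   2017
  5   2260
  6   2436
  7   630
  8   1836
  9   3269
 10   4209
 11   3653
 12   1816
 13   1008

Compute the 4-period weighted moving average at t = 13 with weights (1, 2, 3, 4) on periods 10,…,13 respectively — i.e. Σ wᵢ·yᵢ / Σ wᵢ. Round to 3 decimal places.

Weighted sum: 1·4209 + 2·3653 + 3·1816 + 4·1008 = 4209 + 7306 + 5448 + 4032 = 20995
Weight total: 1 + 2 + 3 + 4 = 10
WMA = 20995 / 10 = 2099.500

2099.500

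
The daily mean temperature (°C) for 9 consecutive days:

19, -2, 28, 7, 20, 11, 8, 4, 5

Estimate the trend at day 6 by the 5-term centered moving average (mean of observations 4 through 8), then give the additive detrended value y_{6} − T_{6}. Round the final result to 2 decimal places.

Trend T_6 = (7 + 20 + 11 + 8 + 4) / 5 = 50/5 = 10.0000
Detrended value: 11 − 10.0000 = 1.00

1.00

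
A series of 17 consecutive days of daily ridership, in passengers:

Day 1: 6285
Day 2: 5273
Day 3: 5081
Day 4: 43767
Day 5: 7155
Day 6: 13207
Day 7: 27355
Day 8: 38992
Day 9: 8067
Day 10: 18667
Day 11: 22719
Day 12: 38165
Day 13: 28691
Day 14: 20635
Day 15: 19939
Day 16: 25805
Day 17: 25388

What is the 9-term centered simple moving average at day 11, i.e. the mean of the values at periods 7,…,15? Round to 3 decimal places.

24803.333

Sum of periods 7–15: 27355 + 38992 + 8067 + 18667 + 22719 + 38165 + 28691 + 20635 + 19939 = 223230
Divide by 9: 223230 / 9 = 24803.333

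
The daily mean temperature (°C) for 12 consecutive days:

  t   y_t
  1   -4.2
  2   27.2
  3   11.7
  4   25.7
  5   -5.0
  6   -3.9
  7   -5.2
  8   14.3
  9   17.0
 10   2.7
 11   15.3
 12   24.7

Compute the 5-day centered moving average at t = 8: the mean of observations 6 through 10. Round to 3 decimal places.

Sum of periods 6–10: (-3.9) + (-5.2) + 14.3 + 17.0 + 2.7 = 24.9
Divide by 5: 24.9 / 5 = 4.980

4.980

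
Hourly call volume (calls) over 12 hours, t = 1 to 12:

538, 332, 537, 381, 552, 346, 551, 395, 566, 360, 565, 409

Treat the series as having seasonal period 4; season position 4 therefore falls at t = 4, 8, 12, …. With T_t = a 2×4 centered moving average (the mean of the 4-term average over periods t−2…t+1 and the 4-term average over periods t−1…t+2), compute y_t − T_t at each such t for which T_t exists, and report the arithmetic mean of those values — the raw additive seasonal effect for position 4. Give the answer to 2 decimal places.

-71.25

Season position 4 occurs at t = 4, 8 (where T_t is defined).
t=4: T_4 = 452.2500; y_4 − T_4 = 381 − 452.2500 = -71.2500
t=8: T_8 = 466.2500; y_8 − T_8 = 395 − 466.2500 = -71.2500
Mean deviation: (-71.2500 + -71.2500) / 2 = -71.25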